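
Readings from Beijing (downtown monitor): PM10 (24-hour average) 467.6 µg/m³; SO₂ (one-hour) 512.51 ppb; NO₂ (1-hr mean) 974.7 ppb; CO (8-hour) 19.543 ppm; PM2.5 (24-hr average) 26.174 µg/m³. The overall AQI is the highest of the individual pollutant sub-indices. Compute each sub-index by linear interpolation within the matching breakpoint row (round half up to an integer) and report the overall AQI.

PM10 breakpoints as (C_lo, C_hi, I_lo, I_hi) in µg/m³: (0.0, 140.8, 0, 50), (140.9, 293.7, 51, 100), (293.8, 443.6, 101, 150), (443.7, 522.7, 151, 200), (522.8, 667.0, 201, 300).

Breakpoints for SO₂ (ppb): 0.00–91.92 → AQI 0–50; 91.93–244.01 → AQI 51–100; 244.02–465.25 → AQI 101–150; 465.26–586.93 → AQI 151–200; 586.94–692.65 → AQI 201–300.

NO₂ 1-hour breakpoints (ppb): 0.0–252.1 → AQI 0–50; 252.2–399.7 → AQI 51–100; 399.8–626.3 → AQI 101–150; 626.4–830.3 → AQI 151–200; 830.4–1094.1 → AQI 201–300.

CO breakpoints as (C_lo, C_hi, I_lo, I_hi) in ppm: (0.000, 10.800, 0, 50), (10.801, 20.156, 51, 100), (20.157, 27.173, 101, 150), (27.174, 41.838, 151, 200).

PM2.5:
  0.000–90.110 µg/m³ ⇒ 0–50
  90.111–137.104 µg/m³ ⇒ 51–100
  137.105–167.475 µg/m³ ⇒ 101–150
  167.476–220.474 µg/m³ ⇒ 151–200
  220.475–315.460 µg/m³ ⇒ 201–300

255

PM10: row 443.7–522.7 (AQI 151–200). (200−151)·(467.6−443.7)/(522.7−443.7) + 151 = 49·23.9/79.0 + 151 ≈ 165.82 → 166.
SO₂ 512.51: bracket 465.26–586.93 → index 151–200; slope 49/121.67, offset 47.25.
AQI = 151 + 49/121.67·47.25 ≈ 170.03 ⇒ 170.
NO₂: 974.7 ∈ [830.4, 1094.1] ↔ index [201, 300].
201 + (974.7−830.4)·(300−201)/(1094.1−830.4) = 201 + 144.3·99/263.7 ≈ 255.17, so AQI = 255.
CO: 19.543 ∈ [10.801, 20.156] ↔ index [51, 100].
51 + (19.543−10.801)·(100−51)/(20.156−10.801) = 51 + 8.742·49/9.355 ≈ 96.79, so AQI = 97.
PM2.5: 26.174 lies in 0.000–90.110, so I_lo=0, I_hi=50, C_lo=0.000, C_hi=90.110.
(50−0)/(90.110−0.000) × (26.174−0.000) + 0 = 50/90.110 × 26.174 + 0 ≈ 14.52 → 15.
Sub-indices: PM10→166, SO₂→170, NO₂→255, CO→97, PM2.5→15. Overall AQI = max = 255; dominant pollutant is NO₂.
AQI 255: Very Unhealthy.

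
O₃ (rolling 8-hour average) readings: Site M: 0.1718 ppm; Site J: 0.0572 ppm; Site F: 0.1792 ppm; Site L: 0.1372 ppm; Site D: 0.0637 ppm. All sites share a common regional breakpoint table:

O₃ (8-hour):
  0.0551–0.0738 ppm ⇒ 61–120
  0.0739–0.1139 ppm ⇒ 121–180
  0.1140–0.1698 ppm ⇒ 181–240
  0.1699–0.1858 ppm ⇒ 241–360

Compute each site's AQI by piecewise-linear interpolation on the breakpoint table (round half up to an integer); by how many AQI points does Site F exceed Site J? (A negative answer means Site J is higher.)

Site M: row 0.1699–0.1858 (AQI 241–360). (360−241)·(0.1718−0.1699)/(0.1858−0.1699) + 241 = 119·0.0019/0.0159 + 241 ≈ 255.22 → 255.
Site J 0.0572: bracket 0.0551–0.0738 → index 61–120; slope 59/0.0187, offset 0.0021.
AQI = 61 + 59/0.0187·0.0021 ≈ 67.63 ⇒ 68.
Site F: row 0.1699–0.1858 (AQI 241–360). (360−241)·(0.1792−0.1699)/(0.1858−0.1699) + 241 = 119·0.0093/0.0159 + 241 ≈ 310.60 → 311.
Site L: row 0.1140–0.1698 (AQI 181–240). (240−181)·(0.1372−0.1140)/(0.1698−0.1140) + 181 = 59·0.0232/0.0558 + 181 ≈ 205.53 → 206.
Site D: 0.0637 lies in 0.0551–0.0738, so I_lo=61, I_hi=120, C_lo=0.0551, C_hi=0.0738.
(120−61)/(0.0738−0.0551) × (0.0637−0.0551) + 61 = 59/0.0187 × 0.0086 + 61 ≈ 88.13 → 88.
AQIs: Site M=255, Site J=68, Site F=311, Site L=206, Site D=88. Site F (311) − Site J (68) = 243.

243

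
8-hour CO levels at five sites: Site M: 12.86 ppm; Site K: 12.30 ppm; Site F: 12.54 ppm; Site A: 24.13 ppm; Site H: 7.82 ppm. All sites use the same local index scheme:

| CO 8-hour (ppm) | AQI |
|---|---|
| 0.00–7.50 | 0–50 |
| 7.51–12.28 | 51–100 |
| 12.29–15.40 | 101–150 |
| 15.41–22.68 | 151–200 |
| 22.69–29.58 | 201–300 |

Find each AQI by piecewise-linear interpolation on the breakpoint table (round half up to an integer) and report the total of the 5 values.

Site M: 12.86 ∈ [12.29, 15.40] ↔ index [101, 150].
101 + (12.86−12.29)·(150−101)/(15.40−12.29) = 101 + 0.57·49/3.11 ≈ 109.98, so AQI = 110.
Site K 12.30: bracket 12.29–15.40 → index 101–150; slope 49/3.11, offset 0.01.
AQI = 101 + 49/3.11·0.01 ≈ 101.16 ⇒ 101.
Site F: 12.54 ∈ [12.29, 15.40] ↔ index [101, 150].
101 + (12.54−12.29)·(150−101)/(15.40−12.29) = 101 + 0.25·49/3.11 ≈ 104.94, so AQI = 105.
Site A: 24.13 ∈ [22.69, 29.58] ↔ index [201, 300].
201 + (24.13−22.69)·(300−201)/(29.58−22.69) = 201 + 1.44·99/6.89 ≈ 221.69, so AQI = 222.
Site H: 7.82 ∈ [7.51, 12.28] ↔ index [51, 100].
51 + (7.82−7.51)·(100−51)/(12.28−7.51) = 51 + 0.31·49/4.77 ≈ 54.18, so AQI = 54.
AQIs: Site M=110, Site K=101, Site F=105, Site A=222, Site H=54. Sum = 110 + 101 + 105 + 222 + 54 = 592.

592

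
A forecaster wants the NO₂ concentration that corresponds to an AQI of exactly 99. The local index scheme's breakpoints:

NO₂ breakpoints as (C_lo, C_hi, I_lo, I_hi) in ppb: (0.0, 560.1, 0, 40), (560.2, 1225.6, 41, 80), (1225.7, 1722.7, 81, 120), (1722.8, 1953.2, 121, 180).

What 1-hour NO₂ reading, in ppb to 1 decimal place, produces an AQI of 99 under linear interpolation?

AQI 99 lies in the 81–120 band, which corresponds to 1225.7–1722.7 ppb.
C = 1225.7 + (99−81)×(1722.7−1225.7)/(120−81) = 1225.7 + 18×497.0/39 ≈ 1455.085 ppb → 1455.1 ppb to 1 dp.

1455.1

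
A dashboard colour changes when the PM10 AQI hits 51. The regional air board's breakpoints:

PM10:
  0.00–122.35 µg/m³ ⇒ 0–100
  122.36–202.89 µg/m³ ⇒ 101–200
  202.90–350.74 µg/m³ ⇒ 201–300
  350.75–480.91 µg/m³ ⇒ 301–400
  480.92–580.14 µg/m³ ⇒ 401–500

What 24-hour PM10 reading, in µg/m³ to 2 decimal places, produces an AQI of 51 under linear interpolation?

AQI 51 lies in the 0–100 band, which corresponds to 0.00–122.35 µg/m³.
C = 0.00 + (51−0)×(122.35−0.00)/(100−0) = 0.00 + 51×122.35/100 ≈ 62.3985 µg/m³ → 62.40 µg/m³ to 2 dp.

62.40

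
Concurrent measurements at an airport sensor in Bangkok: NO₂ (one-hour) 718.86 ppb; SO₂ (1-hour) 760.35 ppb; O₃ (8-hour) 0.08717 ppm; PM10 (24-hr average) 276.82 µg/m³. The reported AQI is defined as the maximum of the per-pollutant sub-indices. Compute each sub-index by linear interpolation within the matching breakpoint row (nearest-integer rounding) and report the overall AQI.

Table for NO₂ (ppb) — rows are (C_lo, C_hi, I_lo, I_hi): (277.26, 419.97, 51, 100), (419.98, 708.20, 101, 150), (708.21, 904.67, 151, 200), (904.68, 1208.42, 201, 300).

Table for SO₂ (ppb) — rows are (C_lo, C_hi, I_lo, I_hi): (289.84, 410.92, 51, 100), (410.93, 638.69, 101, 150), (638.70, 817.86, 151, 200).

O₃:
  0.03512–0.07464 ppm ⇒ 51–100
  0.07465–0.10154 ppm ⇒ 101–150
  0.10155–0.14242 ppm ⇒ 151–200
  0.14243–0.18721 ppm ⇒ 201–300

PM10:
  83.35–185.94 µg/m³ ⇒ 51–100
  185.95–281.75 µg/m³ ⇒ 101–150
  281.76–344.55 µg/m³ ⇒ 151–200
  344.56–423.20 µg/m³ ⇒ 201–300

NO₂ 718.86: bracket 708.21–904.67 → index 151–200; slope 49/196.46, offset 10.65.
AQI = 151 + 49/196.46·10.65 ≈ 153.66 ⇒ 154.
SO₂: 760.35 ∈ [638.70, 817.86] ↔ index [151, 200].
151 + (760.35−638.70)·(200−151)/(817.86−638.70) = 151 + 121.65·49/179.16 ≈ 184.27, so AQI = 184.
O₃: 0.08717 lies in 0.07465–0.10154, so I_lo=101, I_hi=150, C_lo=0.07465, C_hi=0.10154.
(150−101)/(0.10154−0.07465) × (0.08717−0.07465) + 101 = 49/0.02689 × 0.01252 + 101 ≈ 123.81 → 124.
PM10: row 185.95–281.75 (AQI 101–150). (150−101)·(276.82−185.95)/(281.75−185.95) + 101 = 49·90.87/95.80 + 101 ≈ 147.48 → 147.
Sub-indices: NO₂→154, SO₂→184, O₃→124, PM10→147. Overall AQI = max = 184; dominant pollutant is SO₂.

184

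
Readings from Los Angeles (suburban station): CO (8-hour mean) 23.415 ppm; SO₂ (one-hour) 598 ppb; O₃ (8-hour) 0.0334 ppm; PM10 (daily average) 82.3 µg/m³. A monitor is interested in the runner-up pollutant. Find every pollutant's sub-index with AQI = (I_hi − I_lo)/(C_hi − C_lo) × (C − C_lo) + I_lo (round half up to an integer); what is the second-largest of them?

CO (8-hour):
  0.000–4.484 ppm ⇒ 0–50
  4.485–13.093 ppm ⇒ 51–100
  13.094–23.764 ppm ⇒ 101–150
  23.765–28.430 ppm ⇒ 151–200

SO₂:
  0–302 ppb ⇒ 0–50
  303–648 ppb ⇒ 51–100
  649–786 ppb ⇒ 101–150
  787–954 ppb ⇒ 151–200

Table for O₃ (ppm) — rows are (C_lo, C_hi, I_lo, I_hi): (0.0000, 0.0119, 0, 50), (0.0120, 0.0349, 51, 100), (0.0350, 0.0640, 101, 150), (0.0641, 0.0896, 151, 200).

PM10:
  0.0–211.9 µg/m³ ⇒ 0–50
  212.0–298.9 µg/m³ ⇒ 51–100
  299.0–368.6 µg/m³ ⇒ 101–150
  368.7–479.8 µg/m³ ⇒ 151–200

CO: 23.415 ∈ [13.094, 23.764] ↔ index [101, 150].
101 + (23.415−13.094)·(150−101)/(23.764−13.094) = 101 + 10.321·49/10.670 ≈ 148.40, so AQI = 148.
SO₂ 598: bracket 303–648 → index 51–100; slope 49/345, offset 295.
AQI = 51 + 49/345·295 ≈ 92.90 ⇒ 93.
O₃: row 0.0120–0.0349 (AQI 51–100). (100−51)·(0.0334−0.0120)/(0.0349−0.0120) + 51 = 49·0.0214/0.0229 + 51 ≈ 96.79 → 97.
PM10: 82.3 lies in 0.0–211.9, so I_lo=0, I_hi=50, C_lo=0.0, C_hi=211.9.
(50−0)/(211.9−0.0) × (82.3−0.0) + 0 = 50/211.9 × 82.3 + 0 ≈ 19.42 → 19.
Sub-indices: CO→148, SO₂→93, O₃→97, PM10→19. Ranked high→low: 148, 97, 93, 19. Second-highest sub-index = 97.

97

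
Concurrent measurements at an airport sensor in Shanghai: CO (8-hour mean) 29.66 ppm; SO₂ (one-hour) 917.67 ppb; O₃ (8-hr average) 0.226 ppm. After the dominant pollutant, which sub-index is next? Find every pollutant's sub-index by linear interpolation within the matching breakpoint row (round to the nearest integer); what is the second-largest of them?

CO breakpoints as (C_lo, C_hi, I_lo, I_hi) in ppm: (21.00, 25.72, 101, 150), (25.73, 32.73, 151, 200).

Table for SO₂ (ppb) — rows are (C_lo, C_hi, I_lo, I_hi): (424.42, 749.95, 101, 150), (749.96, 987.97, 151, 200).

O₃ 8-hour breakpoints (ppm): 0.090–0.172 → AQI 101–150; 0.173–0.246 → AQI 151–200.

CO 29.66: bracket 25.73–32.73 → index 151–200; slope 49/7.00, offset 3.93.
AQI = 151 + 49/7.00·3.93 ≈ 178.51 ⇒ 179.
SO₂ 917.67: bracket 749.96–987.97 → index 151–200; slope 49/238.01, offset 167.71.
AQI = 151 + 49/238.01·167.71 ≈ 185.53 ⇒ 186.
O₃ 0.226: bracket 0.173–0.246 → index 151–200; slope 49/0.073, offset 0.053.
AQI = 151 + 49/0.073·0.053 ≈ 186.58 ⇒ 187.
Sub-indices: CO→179, SO₂→186, O₃→187. Ranked high→low: 187, 186, 179. Second-highest sub-index = 186.

186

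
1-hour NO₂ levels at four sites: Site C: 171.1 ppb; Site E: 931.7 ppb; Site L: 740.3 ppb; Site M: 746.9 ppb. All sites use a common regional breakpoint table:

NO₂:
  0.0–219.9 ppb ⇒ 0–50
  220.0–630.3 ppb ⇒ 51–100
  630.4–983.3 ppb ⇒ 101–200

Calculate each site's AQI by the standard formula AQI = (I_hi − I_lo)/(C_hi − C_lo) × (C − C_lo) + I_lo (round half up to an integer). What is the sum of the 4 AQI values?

491

Site C: row 0.0–219.9 (AQI 0–50). (50−0)·(171.1−0.0)/(219.9−0.0) + 0 = 50·171.1/219.9 + 0 ≈ 38.90 → 39.
Site E 931.7: bracket 630.4–983.3 → index 101–200; slope 99/352.9, offset 301.3.
AQI = 101 + 99/352.9·301.3 ≈ 185.52 ⇒ 186.
Site L: row 630.4–983.3 (AQI 101–200). (200−101)·(740.3−630.4)/(983.3−630.4) + 101 = 99·109.9/352.9 + 101 ≈ 131.83 → 132.
Site M: row 630.4–983.3 (AQI 101–200). (200−101)·(746.9−630.4)/(983.3−630.4) + 101 = 99·116.5/352.9 + 101 ≈ 133.68 → 134.
AQIs: Site C=39, Site E=186, Site L=132, Site M=134. Sum = 39 + 186 + 132 + 134 = 491.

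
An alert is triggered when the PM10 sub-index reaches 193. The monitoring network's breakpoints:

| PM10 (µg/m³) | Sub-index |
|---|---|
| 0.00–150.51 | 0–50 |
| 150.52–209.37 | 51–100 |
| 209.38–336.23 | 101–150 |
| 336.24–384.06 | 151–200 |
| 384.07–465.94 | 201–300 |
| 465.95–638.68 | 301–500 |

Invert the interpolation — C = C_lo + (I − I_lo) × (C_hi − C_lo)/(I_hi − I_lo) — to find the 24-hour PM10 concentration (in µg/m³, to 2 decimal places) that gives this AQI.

377.23

AQI 193 lies in the 151–200 band, which corresponds to 336.24–384.06 µg/m³.
C = 336.24 + (193−151)×(384.06−336.24)/(200−151) = 336.24 + 42×47.82/49 ≈ 377.2286 µg/m³ → 377.23 µg/m³ to 2 dp.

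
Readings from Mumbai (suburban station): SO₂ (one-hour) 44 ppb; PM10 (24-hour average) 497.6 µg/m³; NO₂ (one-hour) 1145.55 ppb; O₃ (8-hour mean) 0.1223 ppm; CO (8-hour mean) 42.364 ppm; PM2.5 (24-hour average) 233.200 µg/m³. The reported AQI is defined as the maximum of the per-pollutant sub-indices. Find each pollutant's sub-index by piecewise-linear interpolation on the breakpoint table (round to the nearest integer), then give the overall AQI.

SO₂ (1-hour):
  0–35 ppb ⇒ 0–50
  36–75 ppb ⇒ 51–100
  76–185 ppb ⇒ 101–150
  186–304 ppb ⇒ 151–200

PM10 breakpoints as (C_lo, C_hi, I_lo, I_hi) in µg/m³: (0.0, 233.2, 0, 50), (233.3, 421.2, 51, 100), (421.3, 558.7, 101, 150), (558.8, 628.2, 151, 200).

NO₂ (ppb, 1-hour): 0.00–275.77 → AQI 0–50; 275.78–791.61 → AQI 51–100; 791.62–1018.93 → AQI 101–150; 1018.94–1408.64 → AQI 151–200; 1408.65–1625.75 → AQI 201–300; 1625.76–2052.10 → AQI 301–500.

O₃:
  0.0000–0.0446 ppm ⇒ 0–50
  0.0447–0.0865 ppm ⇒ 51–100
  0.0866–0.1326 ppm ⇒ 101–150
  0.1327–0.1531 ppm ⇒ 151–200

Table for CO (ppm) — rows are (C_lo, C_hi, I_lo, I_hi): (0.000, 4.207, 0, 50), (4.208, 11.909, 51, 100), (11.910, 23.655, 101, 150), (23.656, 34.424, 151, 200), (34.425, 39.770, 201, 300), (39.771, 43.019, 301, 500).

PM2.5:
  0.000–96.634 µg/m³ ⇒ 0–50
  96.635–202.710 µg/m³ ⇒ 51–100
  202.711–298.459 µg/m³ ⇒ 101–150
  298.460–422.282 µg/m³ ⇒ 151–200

460

SO₂: row 36–75 (AQI 51–100). (100−51)·(44−36)/(75−36) + 51 = 49·8/39 + 51 ≈ 61.05 → 61.
PM10: row 421.3–558.7 (AQI 101–150). (150−101)·(497.6−421.3)/(558.7−421.3) + 101 = 49·76.3/137.4 + 101 ≈ 128.21 → 128.
NO₂ 1145.55: bracket 1018.94–1408.64 → index 151–200; slope 49/389.70, offset 126.61.
AQI = 151 + 49/389.70·126.61 ≈ 166.92 ⇒ 167.
O₃: 0.1223 lies in 0.0866–0.1326, so I_lo=101, I_hi=150, C_lo=0.0866, C_hi=0.1326.
(150−101)/(0.1326−0.0866) × (0.1223−0.0866) + 101 = 49/0.0460 × 0.0357 + 101 ≈ 139.03 → 139.
CO: 42.364 lies in 39.771–43.019, so I_lo=301, I_hi=500, C_lo=39.771, C_hi=43.019.
(500−301)/(43.019−39.771) × (42.364−39.771) + 301 = 199/3.248 × 2.593 + 301 ≈ 459.87 → 460.
PM2.5: 233.200 ∈ [202.711, 298.459] ↔ index [101, 150].
101 + (233.200−202.711)·(150−101)/(298.459−202.711) = 101 + 30.489·49/95.748 ≈ 116.60, so AQI = 117.
Sub-indices: SO₂→61, PM10→128, NO₂→167, O₃→139, CO→460, PM2.5→117. Overall AQI = max = 460; dominant pollutant is CO.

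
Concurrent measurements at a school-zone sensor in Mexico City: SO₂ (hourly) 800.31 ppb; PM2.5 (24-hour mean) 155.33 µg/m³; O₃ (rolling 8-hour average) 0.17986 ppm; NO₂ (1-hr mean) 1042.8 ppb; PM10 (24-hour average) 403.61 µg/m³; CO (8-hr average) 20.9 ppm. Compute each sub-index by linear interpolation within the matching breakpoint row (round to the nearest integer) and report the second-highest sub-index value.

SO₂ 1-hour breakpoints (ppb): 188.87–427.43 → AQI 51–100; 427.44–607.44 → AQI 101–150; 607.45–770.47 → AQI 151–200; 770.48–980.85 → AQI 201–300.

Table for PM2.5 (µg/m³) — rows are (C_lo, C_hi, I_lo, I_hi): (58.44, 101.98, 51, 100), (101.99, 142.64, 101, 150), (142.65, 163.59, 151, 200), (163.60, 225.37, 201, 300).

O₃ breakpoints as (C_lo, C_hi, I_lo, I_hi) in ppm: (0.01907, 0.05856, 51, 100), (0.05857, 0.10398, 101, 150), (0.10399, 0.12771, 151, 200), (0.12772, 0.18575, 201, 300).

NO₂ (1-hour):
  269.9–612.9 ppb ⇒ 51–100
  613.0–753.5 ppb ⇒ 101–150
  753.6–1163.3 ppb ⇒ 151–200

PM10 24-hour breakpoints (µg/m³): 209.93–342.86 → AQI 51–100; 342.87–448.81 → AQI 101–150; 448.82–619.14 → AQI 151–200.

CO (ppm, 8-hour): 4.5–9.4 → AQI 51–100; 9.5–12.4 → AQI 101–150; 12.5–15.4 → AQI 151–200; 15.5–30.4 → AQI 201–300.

SO₂ 800.31: bracket 770.48–980.85 → index 201–300; slope 99/210.37, offset 29.83.
AQI = 201 + 99/210.37·29.83 ≈ 215.04 ⇒ 215.
PM2.5: 155.33 ∈ [142.65, 163.59] ↔ index [151, 200].
151 + (155.33−142.65)·(200−151)/(163.59−142.65) = 151 + 12.68·49/20.94 ≈ 180.67, so AQI = 181.
O₃: 0.17986 ∈ [0.12772, 0.18575] ↔ index [201, 300].
201 + (0.17986−0.12772)·(300−201)/(0.18575−0.12772) = 201 + 0.05214·99/0.05803 ≈ 289.95, so AQI = 290.
NO₂ 1042.8: bracket 753.6–1163.3 → index 151–200; slope 49/409.7, offset 289.2.
AQI = 151 + 49/409.7·289.2 ≈ 185.59 ⇒ 186.
PM10: 403.61 ∈ [342.87, 448.81] ↔ index [101, 150].
101 + (403.61−342.87)·(150−101)/(448.81−342.87) = 101 + 60.74·49/105.94 ≈ 129.09, so AQI = 129.
CO: 20.9 lies in 15.5–30.4, so I_lo=201, I_hi=300, C_lo=15.5, C_hi=30.4.
(300−201)/(30.4−15.5) × (20.9−15.5) + 201 = 99/14.9 × 5.4 + 201 ≈ 236.88 → 237.
Sub-indices: SO₂→215, PM2.5→181, O₃→290, NO₂→186, PM10→129, CO→237. Ranked high→low: 290, 237, 215, 186, 181, 129. Second-highest sub-index = 237.

237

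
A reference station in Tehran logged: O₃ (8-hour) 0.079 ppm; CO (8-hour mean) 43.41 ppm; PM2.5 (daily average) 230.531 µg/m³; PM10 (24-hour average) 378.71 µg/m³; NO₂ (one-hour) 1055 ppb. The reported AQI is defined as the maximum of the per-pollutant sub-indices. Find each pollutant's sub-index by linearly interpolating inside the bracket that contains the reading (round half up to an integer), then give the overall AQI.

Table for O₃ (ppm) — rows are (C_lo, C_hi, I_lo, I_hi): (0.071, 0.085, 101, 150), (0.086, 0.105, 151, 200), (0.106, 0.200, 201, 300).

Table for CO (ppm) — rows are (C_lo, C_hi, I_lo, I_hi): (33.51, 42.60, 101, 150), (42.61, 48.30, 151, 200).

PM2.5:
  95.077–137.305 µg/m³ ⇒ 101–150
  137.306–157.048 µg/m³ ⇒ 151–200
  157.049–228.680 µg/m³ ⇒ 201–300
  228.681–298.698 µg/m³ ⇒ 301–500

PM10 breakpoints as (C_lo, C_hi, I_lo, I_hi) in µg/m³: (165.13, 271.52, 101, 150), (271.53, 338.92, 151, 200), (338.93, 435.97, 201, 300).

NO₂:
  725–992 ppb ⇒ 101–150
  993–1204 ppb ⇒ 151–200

306

O₃: row 0.071–0.085 (AQI 101–150). (150−101)·(0.079−0.071)/(0.085−0.071) + 101 = 49·0.008/0.014 + 101 ≈ 129.00 → 129.
CO: row 42.61–48.30 (AQI 151–200). (200−151)·(43.41−42.61)/(48.30−42.61) + 151 = 49·0.80/5.69 + 151 ≈ 157.89 → 158.
PM2.5: 230.531 ∈ [228.681, 298.698] ↔ index [301, 500].
301 + (230.531−228.681)·(500−301)/(298.698−228.681) = 301 + 1.850·199/70.017 ≈ 306.26, so AQI = 306.
PM10 378.71: bracket 338.93–435.97 → index 201–300; slope 99/97.04, offset 39.78.
AQI = 201 + 99/97.04·39.78 ≈ 241.58 ⇒ 242.
NO₂: 1055 lies in 993–1204, so I_lo=151, I_hi=200, C_lo=993, C_hi=1204.
(200−151)/(1204−993) × (1055−993) + 151 = 49/211 × 62 + 151 ≈ 165.40 → 165.
Sub-indices: O₃→129, CO→158, PM2.5→306, PM10→242, NO₂→165. Overall AQI = max = 306; dominant pollutant is PM2.5.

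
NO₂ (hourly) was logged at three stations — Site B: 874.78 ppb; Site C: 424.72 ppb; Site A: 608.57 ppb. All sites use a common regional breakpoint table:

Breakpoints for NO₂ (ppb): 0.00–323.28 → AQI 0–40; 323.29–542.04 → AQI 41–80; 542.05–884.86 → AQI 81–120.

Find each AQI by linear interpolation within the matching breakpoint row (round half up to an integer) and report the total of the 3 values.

Site B: 874.78 lies in 542.05–884.86, so I_lo=81, I_hi=120, C_lo=542.05, C_hi=884.86.
(120−81)/(884.86−542.05) × (874.78−542.05) + 81 = 39/342.81 × 332.73 + 81 ≈ 118.85 → 119.
Site C: row 323.29–542.04 (AQI 41–80). (80−41)·(424.72−323.29)/(542.04−323.29) + 41 = 39·101.43/218.75 + 41 ≈ 59.08 → 59.
Site A: 608.57 lies in 542.05–884.86, so I_lo=81, I_hi=120, C_lo=542.05, C_hi=884.86.
(120−81)/(884.86−542.05) × (608.57−542.05) + 81 = 39/342.81 × 66.52 + 81 ≈ 88.57 → 89.
AQIs: Site B=119, Site C=59, Site A=89. Sum = 119 + 59 + 89 = 267.

267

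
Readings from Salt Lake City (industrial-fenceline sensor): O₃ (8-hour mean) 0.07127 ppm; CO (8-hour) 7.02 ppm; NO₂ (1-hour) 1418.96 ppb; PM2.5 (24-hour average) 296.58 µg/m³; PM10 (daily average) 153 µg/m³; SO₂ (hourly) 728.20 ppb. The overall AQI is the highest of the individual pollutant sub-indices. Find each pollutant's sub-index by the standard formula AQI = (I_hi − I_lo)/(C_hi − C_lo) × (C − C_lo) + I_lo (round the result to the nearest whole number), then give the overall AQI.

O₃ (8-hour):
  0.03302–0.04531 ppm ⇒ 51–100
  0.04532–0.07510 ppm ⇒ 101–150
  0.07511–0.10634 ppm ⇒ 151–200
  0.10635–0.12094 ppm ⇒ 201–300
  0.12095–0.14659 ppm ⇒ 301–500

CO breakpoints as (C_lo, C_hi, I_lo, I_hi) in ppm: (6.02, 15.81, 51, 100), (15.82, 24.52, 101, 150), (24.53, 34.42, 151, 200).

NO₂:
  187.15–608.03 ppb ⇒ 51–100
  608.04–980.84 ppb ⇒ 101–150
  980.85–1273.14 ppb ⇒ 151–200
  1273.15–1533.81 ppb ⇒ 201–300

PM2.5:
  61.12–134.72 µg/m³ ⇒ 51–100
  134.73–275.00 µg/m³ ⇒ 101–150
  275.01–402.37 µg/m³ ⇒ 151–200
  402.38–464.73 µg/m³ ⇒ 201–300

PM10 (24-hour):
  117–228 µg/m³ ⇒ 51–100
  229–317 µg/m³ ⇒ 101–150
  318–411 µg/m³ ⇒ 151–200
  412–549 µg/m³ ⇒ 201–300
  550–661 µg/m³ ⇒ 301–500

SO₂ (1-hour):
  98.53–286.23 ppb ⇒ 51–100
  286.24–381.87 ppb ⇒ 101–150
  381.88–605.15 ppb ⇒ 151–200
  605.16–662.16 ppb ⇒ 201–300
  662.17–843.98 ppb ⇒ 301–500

O₃: row 0.04532–0.07510 (AQI 101–150). (150−101)·(0.07127−0.04532)/(0.07510−0.04532) + 101 = 49·0.02595/0.02978 + 101 ≈ 143.70 → 144.
CO 7.02: bracket 6.02–15.81 → index 51–100; slope 49/9.79, offset 1.00.
AQI = 51 + 49/9.79·1.00 ≈ 56.01 ⇒ 56.
NO₂ 1418.96: bracket 1273.15–1533.81 → index 201–300; slope 99/260.66, offset 145.81.
AQI = 201 + 99/260.66·145.81 ≈ 256.38 ⇒ 256.
PM2.5: row 275.01–402.37 (AQI 151–200). (200−151)·(296.58−275.01)/(402.37−275.01) + 151 = 49·21.57/127.36 + 151 ≈ 159.30 → 159.
PM10: 153 lies in 117–228, so I_lo=51, I_hi=100, C_lo=117, C_hi=228.
(100−51)/(228−117) × (153−117) + 51 = 49/111 × 36 + 51 ≈ 66.89 → 67.
SO₂: 728.20 lies in 662.17–843.98, so I_lo=301, I_hi=500, C_lo=662.17, C_hi=843.98.
(500−301)/(843.98−662.17) × (728.20−662.17) + 301 = 199/181.81 × 66.03 + 301 ≈ 373.27 → 373.
Sub-indices: O₃→144, CO→56, NO₂→256, PM2.5→159, PM10→67, SO₂→373. Overall AQI = max = 373; dominant pollutant is SO₂.
AQI 373: Hazardous.

373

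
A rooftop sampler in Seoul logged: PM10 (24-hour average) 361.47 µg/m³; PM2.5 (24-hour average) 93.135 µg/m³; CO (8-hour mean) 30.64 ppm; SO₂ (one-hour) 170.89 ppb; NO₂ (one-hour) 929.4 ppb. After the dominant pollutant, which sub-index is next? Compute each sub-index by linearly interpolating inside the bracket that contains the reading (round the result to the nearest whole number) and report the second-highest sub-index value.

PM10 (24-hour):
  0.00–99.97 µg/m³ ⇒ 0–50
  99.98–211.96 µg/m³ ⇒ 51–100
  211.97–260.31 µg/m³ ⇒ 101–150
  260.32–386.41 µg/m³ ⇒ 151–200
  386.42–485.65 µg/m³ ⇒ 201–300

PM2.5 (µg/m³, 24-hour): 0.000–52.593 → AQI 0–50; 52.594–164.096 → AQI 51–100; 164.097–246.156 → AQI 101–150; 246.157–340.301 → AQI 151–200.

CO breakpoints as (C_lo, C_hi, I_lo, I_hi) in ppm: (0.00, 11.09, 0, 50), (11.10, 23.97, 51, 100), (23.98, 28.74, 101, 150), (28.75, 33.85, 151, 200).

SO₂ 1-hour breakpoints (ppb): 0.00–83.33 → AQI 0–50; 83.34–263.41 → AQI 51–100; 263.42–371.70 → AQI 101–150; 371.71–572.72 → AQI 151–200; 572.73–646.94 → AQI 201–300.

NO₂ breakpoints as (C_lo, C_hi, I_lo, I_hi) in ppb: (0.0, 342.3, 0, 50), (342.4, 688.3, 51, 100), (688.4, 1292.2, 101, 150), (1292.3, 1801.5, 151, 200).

169

PM10: 361.47 ∈ [260.32, 386.41] ↔ index [151, 200].
151 + (361.47−260.32)·(200−151)/(386.41−260.32) = 151 + 101.15·49/126.09 ≈ 190.31, so AQI = 190.
PM2.5: 93.135 ∈ [52.594, 164.096] ↔ index [51, 100].
51 + (93.135−52.594)·(100−51)/(164.096−52.594) = 51 + 40.541·49/111.502 ≈ 68.82, so AQI = 69.
CO 30.64: bracket 28.75–33.85 → index 151–200; slope 49/5.10, offset 1.89.
AQI = 151 + 49/5.10·1.89 ≈ 169.16 ⇒ 169.
SO₂: row 83.34–263.41 (AQI 51–100). (100−51)·(170.89−83.34)/(263.41−83.34) + 51 = 49·87.55/180.07 + 51 ≈ 74.82 → 75.
NO₂: 929.4 ∈ [688.4, 1292.2] ↔ index [101, 150].
101 + (929.4−688.4)·(150−101)/(1292.2−688.4) = 101 + 241.0·49/603.8 ≈ 120.56, so AQI = 121.
Sub-indices: PM10→190, PM2.5→69, CO→169, SO₂→75, NO₂→121. Ranked high→low: 190, 169, 121, 75, 69. Second-highest sub-index = 169.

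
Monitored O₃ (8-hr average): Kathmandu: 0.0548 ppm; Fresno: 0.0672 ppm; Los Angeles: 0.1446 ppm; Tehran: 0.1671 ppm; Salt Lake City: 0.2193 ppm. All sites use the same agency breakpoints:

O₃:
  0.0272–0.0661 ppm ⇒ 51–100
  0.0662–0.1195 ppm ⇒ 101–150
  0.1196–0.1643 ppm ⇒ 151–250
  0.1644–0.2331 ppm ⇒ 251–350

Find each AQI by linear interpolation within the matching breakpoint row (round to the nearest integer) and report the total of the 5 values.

979

Kathmandu: row 0.0272–0.0661 (AQI 51–100). (100−51)·(0.0548−0.0272)/(0.0661−0.0272) + 51 = 49·0.0276/0.0389 + 51 ≈ 85.77 → 86.
Fresno: 0.0672 ∈ [0.0662, 0.1195] ↔ index [101, 150].
101 + (0.0672−0.0662)·(150−101)/(0.1195−0.0662) = 101 + 0.0010·49/0.0533 ≈ 101.92, so AQI = 102.
Los Angeles: row 0.1196–0.1643 (AQI 151–250). (250−151)·(0.1446−0.1196)/(0.1643−0.1196) + 151 = 99·0.0250/0.0447 + 151 ≈ 206.37 → 206.
Tehran 0.1671: bracket 0.1644–0.2331 → index 251–350; slope 99/0.0687, offset 0.0027.
AQI = 251 + 99/0.0687·0.0027 ≈ 254.89 ⇒ 255.
Salt Lake City: row 0.1644–0.2331 (AQI 251–350). (350−251)·(0.2193−0.1644)/(0.2331−0.1644) + 251 = 99·0.0549/0.0687 + 251 ≈ 330.11 → 330.
AQIs: Kathmandu=86, Fresno=102, Los Angeles=206, Tehran=255, Salt Lake City=330. Sum = 86 + 102 + 206 + 255 + 330 = 979.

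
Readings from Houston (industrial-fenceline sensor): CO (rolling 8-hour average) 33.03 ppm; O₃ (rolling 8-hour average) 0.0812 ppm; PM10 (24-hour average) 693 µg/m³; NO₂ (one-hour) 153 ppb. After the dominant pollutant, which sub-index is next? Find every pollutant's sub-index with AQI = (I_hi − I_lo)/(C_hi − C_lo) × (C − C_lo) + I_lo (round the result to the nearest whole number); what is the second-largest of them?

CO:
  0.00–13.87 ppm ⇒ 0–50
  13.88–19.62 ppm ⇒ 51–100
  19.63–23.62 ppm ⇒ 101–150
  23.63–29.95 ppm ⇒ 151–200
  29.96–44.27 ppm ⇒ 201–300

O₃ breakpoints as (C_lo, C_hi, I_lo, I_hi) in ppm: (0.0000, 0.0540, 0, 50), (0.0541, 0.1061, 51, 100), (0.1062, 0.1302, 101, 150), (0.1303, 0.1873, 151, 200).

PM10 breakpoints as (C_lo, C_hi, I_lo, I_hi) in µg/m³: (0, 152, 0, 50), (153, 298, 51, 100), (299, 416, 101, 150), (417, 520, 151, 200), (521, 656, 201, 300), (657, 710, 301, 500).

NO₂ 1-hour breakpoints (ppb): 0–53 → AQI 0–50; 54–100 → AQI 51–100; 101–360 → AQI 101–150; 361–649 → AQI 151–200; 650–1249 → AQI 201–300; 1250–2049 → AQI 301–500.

222

CO 33.03: bracket 29.96–44.27 → index 201–300; slope 99/14.31, offset 3.07.
AQI = 201 + 99/14.31·3.07 ≈ 222.24 ⇒ 222.
O₃ 0.0812: bracket 0.0541–0.1061 → index 51–100; slope 49/0.0520, offset 0.0271.
AQI = 51 + 49/0.0520·0.0271 ≈ 76.54 ⇒ 77.
PM10: row 657–710 (AQI 301–500). (500−301)·(693−657)/(710−657) + 301 = 199·36/53 + 301 ≈ 436.17 → 436.
NO₂: row 101–360 (AQI 101–150). (150−101)·(153−101)/(360−101) + 101 = 49·52/259 + 101 ≈ 110.84 → 111.
Sub-indices: CO→222, O₃→77, PM10→436, NO₂→111. Ranked high→low: 436, 222, 111, 77. Second-highest sub-index = 222.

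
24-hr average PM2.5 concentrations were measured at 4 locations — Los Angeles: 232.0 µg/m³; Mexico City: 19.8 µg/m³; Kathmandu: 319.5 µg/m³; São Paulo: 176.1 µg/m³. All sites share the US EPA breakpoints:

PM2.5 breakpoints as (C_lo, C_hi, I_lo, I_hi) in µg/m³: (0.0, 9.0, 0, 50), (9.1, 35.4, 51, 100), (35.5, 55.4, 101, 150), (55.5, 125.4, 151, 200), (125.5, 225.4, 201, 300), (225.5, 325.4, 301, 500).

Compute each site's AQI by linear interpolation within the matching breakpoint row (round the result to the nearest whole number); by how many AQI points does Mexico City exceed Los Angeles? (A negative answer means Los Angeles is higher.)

-243

Los Angeles 232.0: bracket 225.5–325.4 → index 301–500; slope 199/99.9, offset 6.5.
AQI = 301 + 199/99.9·6.5 ≈ 313.95 ⇒ 314.
Mexico City: row 9.1–35.4 (AQI 51–100). (100−51)·(19.8−9.1)/(35.4−9.1) + 51 = 49·10.7/26.3 + 51 ≈ 70.94 → 71.
Kathmandu: 319.5 lies in 225.5–325.4, so I_lo=301, I_hi=500, C_lo=225.5, C_hi=325.4.
(500−301)/(325.4−225.5) × (319.5−225.5) + 301 = 199/99.9 × 94.0 + 301 ≈ 488.25 → 488.
São Paulo: 176.1 ∈ [125.5, 225.4] ↔ index [201, 300].
201 + (176.1−125.5)·(300−201)/(225.4−125.5) = 201 + 50.6·99/99.9 ≈ 251.14, so AQI = 251.
AQIs: Los Angeles=314, Mexico City=71, Kathmandu=488, São Paulo=251. Mexico City (71) − Los Angeles (314) = -243.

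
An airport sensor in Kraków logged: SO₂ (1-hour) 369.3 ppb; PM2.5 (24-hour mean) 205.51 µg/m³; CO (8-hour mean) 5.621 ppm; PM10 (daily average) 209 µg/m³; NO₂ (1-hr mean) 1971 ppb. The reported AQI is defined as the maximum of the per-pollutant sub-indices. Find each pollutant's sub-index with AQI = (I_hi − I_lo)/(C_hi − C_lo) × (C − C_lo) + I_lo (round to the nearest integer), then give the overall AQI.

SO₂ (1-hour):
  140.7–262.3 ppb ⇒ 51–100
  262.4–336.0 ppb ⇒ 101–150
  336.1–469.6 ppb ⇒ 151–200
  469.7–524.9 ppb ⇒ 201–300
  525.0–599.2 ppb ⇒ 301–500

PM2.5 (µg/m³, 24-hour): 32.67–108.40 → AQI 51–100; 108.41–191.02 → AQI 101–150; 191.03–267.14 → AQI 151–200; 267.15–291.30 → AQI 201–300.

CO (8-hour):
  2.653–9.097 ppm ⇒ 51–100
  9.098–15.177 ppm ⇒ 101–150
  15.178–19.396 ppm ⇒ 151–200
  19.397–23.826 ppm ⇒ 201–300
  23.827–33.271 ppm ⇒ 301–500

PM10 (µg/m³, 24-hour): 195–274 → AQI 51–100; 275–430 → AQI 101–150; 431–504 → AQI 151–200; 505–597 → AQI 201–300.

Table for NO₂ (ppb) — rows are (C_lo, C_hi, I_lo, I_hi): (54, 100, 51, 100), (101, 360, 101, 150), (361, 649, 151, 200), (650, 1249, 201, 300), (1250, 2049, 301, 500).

SO₂: 369.3 lies in 336.1–469.6, so I_lo=151, I_hi=200, C_lo=336.1, C_hi=469.6.
(200−151)/(469.6−336.1) × (369.3−336.1) + 151 = 49/133.5 × 33.2 + 151 ≈ 163.19 → 163.
PM2.5: 205.51 ∈ [191.03, 267.14] ↔ index [151, 200].
151 + (205.51−191.03)·(200−151)/(267.14−191.03) = 151 + 14.48·49/76.11 ≈ 160.32, so AQI = 160.
CO: 5.621 ∈ [2.653, 9.097] ↔ index [51, 100].
51 + (5.621−2.653)·(100−51)/(9.097−2.653) = 51 + 2.968·49/6.444 ≈ 73.57, so AQI = 74.
PM10 209: bracket 195–274 → index 51–100; slope 49/79, offset 14.
AQI = 51 + 49/79·14 ≈ 59.68 ⇒ 60.
NO₂: 1971 ∈ [1250, 2049] ↔ index [301, 500].
301 + (1971−1250)·(500−301)/(2049−1250) = 301 + 721·199/799 ≈ 480.57, so AQI = 481.
Sub-indices: SO₂→163, PM2.5→160, CO→74, PM10→60, NO₂→481. Overall AQI = max = 481; dominant pollutant is NO₂.

481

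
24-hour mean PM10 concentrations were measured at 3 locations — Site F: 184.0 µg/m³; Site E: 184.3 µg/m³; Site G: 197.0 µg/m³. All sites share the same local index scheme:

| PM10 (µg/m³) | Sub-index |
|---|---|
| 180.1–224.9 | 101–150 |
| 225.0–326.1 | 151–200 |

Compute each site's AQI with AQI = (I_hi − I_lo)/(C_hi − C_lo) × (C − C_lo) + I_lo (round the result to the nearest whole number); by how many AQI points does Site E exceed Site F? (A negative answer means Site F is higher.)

1

Site F: 184.0 ∈ [180.1, 224.9] ↔ index [101, 150].
101 + (184.0−180.1)·(150−101)/(224.9−180.1) = 101 + 3.9·49/44.8 ≈ 105.27, so AQI = 105.
Site E: 184.3 lies in 180.1–224.9, so I_lo=101, I_hi=150, C_lo=180.1, C_hi=224.9.
(150−101)/(224.9−180.1) × (184.3−180.1) + 101 = 49/44.8 × 4.2 + 101 ≈ 105.59 → 106.
Site G: 197.0 lies in 180.1–224.9, so I_lo=101, I_hi=150, C_lo=180.1, C_hi=224.9.
(150−101)/(224.9−180.1) × (197.0−180.1) + 101 = 49/44.8 × 16.9 + 101 ≈ 119.48 → 119.
AQIs: Site F=105, Site E=106, Site G=119. Site E (106) − Site F (105) = 1.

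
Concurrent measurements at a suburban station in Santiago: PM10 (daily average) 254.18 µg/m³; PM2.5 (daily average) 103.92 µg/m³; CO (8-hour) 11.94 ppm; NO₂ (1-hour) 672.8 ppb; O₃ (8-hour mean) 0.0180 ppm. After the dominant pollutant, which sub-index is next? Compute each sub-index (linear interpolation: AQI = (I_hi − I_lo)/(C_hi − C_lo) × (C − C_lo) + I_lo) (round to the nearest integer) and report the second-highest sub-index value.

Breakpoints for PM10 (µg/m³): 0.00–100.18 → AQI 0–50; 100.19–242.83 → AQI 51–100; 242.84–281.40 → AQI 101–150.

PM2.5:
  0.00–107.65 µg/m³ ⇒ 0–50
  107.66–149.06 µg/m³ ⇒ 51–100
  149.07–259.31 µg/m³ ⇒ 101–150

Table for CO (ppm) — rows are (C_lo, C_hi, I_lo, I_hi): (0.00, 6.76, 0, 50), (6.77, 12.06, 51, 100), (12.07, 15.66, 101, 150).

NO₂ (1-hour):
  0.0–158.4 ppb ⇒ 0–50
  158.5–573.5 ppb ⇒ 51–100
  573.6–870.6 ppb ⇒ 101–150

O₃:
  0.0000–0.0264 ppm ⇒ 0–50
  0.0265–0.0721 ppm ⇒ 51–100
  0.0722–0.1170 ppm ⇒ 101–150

115

PM10 254.18: bracket 242.84–281.40 → index 101–150; slope 49/38.56, offset 11.34.
AQI = 101 + 49/38.56·11.34 ≈ 115.41 ⇒ 115.
PM2.5: 103.92 lies in 0.00–107.65, so I_lo=0, I_hi=50, C_lo=0.00, C_hi=107.65.
(50−0)/(107.65−0.00) × (103.92−0.00) + 0 = 50/107.65 × 103.92 + 0 ≈ 48.27 → 48.
CO: 11.94 lies in 6.77–12.06, so I_lo=51, I_hi=100, C_lo=6.77, C_hi=12.06.
(100−51)/(12.06−6.77) × (11.94−6.77) + 51 = 49/5.29 × 5.17 + 51 ≈ 98.89 → 99.
NO₂: row 573.6–870.6 (AQI 101–150). (150−101)·(672.8−573.6)/(870.6−573.6) + 101 = 49·99.2/297.0 + 101 ≈ 117.37 → 117.
O₃: 0.0180 lies in 0.0000–0.0264, so I_lo=0, I_hi=50, C_lo=0.0000, C_hi=0.0264.
(50−0)/(0.0264−0.0000) × (0.0180−0.0000) + 0 = 50/0.0264 × 0.0180 + 0 ≈ 34.09 → 34.
Sub-indices: PM10→115, PM2.5→48, CO→99, NO₂→117, O₃→34. Ranked high→low: 117, 115, 99, 48, 34. Second-highest sub-index = 115.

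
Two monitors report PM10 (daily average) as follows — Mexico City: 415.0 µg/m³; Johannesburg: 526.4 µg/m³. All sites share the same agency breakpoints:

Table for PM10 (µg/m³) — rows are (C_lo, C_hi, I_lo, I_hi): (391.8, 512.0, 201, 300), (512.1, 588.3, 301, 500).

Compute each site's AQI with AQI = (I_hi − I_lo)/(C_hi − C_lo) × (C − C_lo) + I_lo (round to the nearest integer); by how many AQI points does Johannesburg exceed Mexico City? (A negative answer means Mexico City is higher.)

Mexico City 415.0: bracket 391.8–512.0 → index 201–300; slope 99/120.2, offset 23.2.
AQI = 201 + 99/120.2·23.2 ≈ 220.11 ⇒ 220.
Johannesburg: 526.4 ∈ [512.1, 588.3] ↔ index [301, 500].
301 + (526.4−512.1)·(500−301)/(588.3−512.1) = 301 + 14.3·199/76.2 ≈ 338.35, so AQI = 338.
AQIs: Mexico City=220, Johannesburg=338. Johannesburg (338) − Mexico City (220) = 118.

118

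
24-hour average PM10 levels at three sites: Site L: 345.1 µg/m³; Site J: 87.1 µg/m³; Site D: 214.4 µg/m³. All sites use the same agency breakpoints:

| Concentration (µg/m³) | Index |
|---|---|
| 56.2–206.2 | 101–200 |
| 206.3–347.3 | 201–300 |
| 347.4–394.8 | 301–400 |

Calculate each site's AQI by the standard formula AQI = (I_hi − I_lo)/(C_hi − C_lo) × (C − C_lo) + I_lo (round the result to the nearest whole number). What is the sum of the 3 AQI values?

626

Site L: row 206.3–347.3 (AQI 201–300). (300−201)·(345.1−206.3)/(347.3−206.3) + 201 = 99·138.8/141.0 + 201 ≈ 298.46 → 298.
Site J: 87.1 lies in 56.2–206.2, so I_lo=101, I_hi=200, C_lo=56.2, C_hi=206.2.
(200−101)/(206.2−56.2) × (87.1−56.2) + 101 = 99/150.0 × 30.9 + 101 ≈ 121.39 → 121.
Site D: 214.4 lies in 206.3–347.3, so I_lo=201, I_hi=300, C_lo=206.3, C_hi=347.3.
(300−201)/(347.3−206.3) × (214.4−206.3) + 201 = 99/141.0 × 8.1 + 201 ≈ 206.69 → 207.
AQIs: Site L=298, Site J=121, Site D=207. Sum = 298 + 121 + 207 = 626.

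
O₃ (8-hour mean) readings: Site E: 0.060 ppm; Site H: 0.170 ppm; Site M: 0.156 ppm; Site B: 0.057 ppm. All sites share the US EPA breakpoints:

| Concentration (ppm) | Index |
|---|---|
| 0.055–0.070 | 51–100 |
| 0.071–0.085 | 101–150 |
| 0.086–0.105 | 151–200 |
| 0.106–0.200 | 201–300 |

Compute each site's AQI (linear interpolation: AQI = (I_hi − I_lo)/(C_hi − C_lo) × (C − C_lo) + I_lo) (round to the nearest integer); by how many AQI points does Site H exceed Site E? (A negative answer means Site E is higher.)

Site E: row 0.055–0.070 (AQI 51–100). (100−51)·(0.060−0.055)/(0.070−0.055) + 51 = 49·0.005/0.015 + 51 ≈ 67.33 → 67.
Site H 0.170: bracket 0.106–0.200 → index 201–300; slope 99/0.094, offset 0.064.
AQI = 201 + 99/0.094·0.064 ≈ 268.40 ⇒ 268.
Site M: 0.156 ∈ [0.106, 0.200] ↔ index [201, 300].
201 + (0.156−0.106)·(300−201)/(0.200−0.106) = 201 + 0.050·99/0.094 ≈ 253.66, so AQI = 254.
Site B: 0.057 lies in 0.055–0.070, so I_lo=51, I_hi=100, C_lo=0.055, C_hi=0.070.
(100−51)/(0.070−0.055) × (0.057−0.055) + 51 = 49/0.015 × 0.002 + 51 ≈ 57.53 → 58.
AQIs: Site E=67, Site H=268, Site M=254, Site B=58. Site H (268) − Site E (67) = 201.

201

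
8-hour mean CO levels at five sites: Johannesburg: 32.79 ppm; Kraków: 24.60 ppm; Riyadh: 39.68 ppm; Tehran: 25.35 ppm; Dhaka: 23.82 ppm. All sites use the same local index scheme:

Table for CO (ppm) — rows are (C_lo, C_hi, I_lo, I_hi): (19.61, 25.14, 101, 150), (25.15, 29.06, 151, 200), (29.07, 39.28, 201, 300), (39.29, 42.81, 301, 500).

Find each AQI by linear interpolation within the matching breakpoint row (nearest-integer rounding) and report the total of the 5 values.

Johannesburg: 32.79 lies in 29.07–39.28, so I_lo=201, I_hi=300, C_lo=29.07, C_hi=39.28.
(300−201)/(39.28−29.07) × (32.79−29.07) + 201 = 99/10.21 × 3.72 + 201 ≈ 237.07 → 237.
Kraków 24.60: bracket 19.61–25.14 → index 101–150; slope 49/5.53, offset 4.99.
AQI = 101 + 49/5.53·4.99 ≈ 145.22 ⇒ 145.
Riyadh: 39.68 ∈ [39.29, 42.81] ↔ index [301, 500].
301 + (39.68−39.29)·(500−301)/(42.81−39.29) = 301 + 0.39·199/3.52 ≈ 323.05, so AQI = 323.
Tehran: row 25.15–29.06 (AQI 151–200). (200−151)·(25.35−25.15)/(29.06−25.15) + 151 = 49·0.20/3.91 + 151 ≈ 153.51 → 154.
Dhaka: 23.82 lies in 19.61–25.14, so I_lo=101, I_hi=150, C_lo=19.61, C_hi=25.14.
(150−101)/(25.14−19.61) × (23.82−19.61) + 101 = 49/5.53 × 4.21 + 101 ≈ 138.30 → 138.
AQIs: Johannesburg=237, Kraków=145, Riyadh=323, Tehran=154, Dhaka=138. Sum = 237 + 145 + 323 + 154 + 138 = 997.

997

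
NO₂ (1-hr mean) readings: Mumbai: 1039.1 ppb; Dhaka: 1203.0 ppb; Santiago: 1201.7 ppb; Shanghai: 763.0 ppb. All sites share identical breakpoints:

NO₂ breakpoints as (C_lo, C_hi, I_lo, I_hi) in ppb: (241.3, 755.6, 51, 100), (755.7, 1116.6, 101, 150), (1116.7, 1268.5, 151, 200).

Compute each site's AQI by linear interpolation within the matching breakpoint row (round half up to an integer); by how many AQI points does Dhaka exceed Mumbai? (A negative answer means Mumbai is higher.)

Mumbai: 1039.1 ∈ [755.7, 1116.6] ↔ index [101, 150].
101 + (1039.1−755.7)·(150−101)/(1116.6−755.7) = 101 + 283.4·49/360.9 ≈ 139.48, so AQI = 139.
Dhaka: 1203.0 ∈ [1116.7, 1268.5] ↔ index [151, 200].
151 + (1203.0−1116.7)·(200−151)/(1268.5−1116.7) = 151 + 86.3·49/151.8 ≈ 178.86, so AQI = 179.
Santiago: row 1116.7–1268.5 (AQI 151–200). (200−151)·(1201.7−1116.7)/(1268.5−1116.7) + 151 = 49·85.0/151.8 + 151 ≈ 178.44 → 178.
Shanghai: 763.0 ∈ [755.7, 1116.6] ↔ index [101, 150].
101 + (763.0−755.7)·(150−101)/(1116.6−755.7) = 101 + 7.3·49/360.9 ≈ 101.99, so AQI = 102.
AQIs: Mumbai=139, Dhaka=179, Santiago=178, Shanghai=102. Dhaka (179) − Mumbai (139) = 40.

40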